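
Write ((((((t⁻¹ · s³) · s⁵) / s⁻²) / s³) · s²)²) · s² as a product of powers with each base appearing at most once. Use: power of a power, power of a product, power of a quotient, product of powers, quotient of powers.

((((((t⁻¹ · s³) · s⁵) / s⁻²) / s³) · s²)²) · s²
= ((((((t⁻¹ · s³) · s⁵) / s⁻²) / s³)²) · ((s²)²)) · s²    [power of a product]
= ((((((t⁻¹ · s³) · s⁵) / s⁻²)²) / ((s³)²)) · ((s²)²)) · s²    [power of a quotient]
= ((((((t⁻¹ · s³) · s⁵)²) / ((s⁻²)²)) / ((s³)²)) · ((s²)²)) · s²    [power of a quotient]
= ((((((t⁻¹ · s³)²) · ((s⁵)²)) / ((s⁻²)²)) / ((s³)²)) · ((s²)²)) · s²    [power of a product]
= (((((((t⁻¹)²) · ((s³)²)) · ((s⁵)²)) / ((s⁻²)²)) / ((s³)²)) · ((s²)²)) · s²    [power of a product]
= (((((t⁻² · ((s³)²)) · ((s⁵)²)) / ((s⁻²)²)) / ((s³)²)) · ((s²)²)) · s²    [power of a power]
= (((((t⁻² · s⁶) · ((s⁵)²)) / ((s⁻²)²)) / ((s³)²)) · ((s²)²)) · s²    [power of a power]
= (((((t⁻² · s⁶) · s¹⁰) / ((s⁻²)²)) / ((s³)²)) · ((s²)²)) · s²    [power of a power]
= (((((t⁻² · s⁶) · s¹⁰) / s⁻⁴) / ((s³)²)) · ((s²)²)) · s²    [power of a power]
= (((((t⁻² · s⁶) · s¹⁰) / s⁻⁴) / s⁶) · ((s²)²)) · s²    [power of a power]
= (((((t⁻² · s⁶) · s¹⁰) / s⁻⁴) / s⁶) · s⁴) · s²    [power of a power]
= s²⁰·t⁻²    [quotient of powers; product of powers]

s²⁰·t⁻²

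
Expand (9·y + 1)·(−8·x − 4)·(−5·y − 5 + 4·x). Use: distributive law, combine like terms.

360·x·y^2 + 256·x·y − 288·x^2·y + 180·y^2 + 200·y + 24·x − 32·x^2 + 20

(9·y + 1)·(−8·x − 4)·(−5·y − 5 + 4·x)
= (−72·x·y − 36·y − 8·x − 4)·(−5·y − 5 + 4·x)    [distributive law]
= 360·x·y^2 + 360·x·y − 288·x^2·y + 180·y^2 + 180·y − 144·x·y + 40·x·y + 40·x − 32·x^2 + 20·y + 20 − 16·x    [distributive law]
= 360·x·y^2 + 256·x·y − 288·x^2·y + 180·y^2 + 200·y + 24·x − 32·x^2 + 20    [combine like terms]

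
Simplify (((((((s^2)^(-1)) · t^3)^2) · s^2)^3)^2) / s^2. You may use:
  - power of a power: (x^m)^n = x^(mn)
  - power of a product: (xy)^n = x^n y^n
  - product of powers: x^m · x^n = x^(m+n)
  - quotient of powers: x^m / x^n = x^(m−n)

(((((((s^2)^(-1)) · t^3)^2) · s^2)^3)^2) / s^2
= ((((((s^2)^(-1)) · t^3)^2) · s^2)^6) / s^2    [power of a power]
= ((((((s^2)^(-1)) · t^3)^2)^6) · ((s^2)^6)) / s^2    [power of a product]
= (((((s^2)^(-1)) · t^3)^12) · ((s^2)^6)) / s^2    [power of a power]
= (((((s^2)^(-1))^12) · ((t^3)^12)) · ((s^2)^6)) / s^2    [power of a product]
= ((((s^2)^(-12)) · ((t^3)^12)) · ((s^2)^6)) / s^2    [power of a power]
= ((s^(-24) · ((t^3)^12)) · ((s^2)^6)) / s^2    [power of a power]
= ((s^(-24) · t^36) · ((s^2)^6)) / s^2    [power of a power]
= ((s^(-24) · t^36) · s^12) / s^2    [power of a power]
= s^(-14)·t^36    [quotient of powers; product of powers]

s^(-14)·t^36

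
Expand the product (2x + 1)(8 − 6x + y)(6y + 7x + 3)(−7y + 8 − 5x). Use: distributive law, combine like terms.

−445xy² − 273xy − 1067x²y − 158x² − 842x³ + 568x + 346x²y² + 878x³y + 420x⁴ − 84xy³ − 309y² + 240y + 192 − 42y³

(2x + 1)(8 − 6x + y)(6y + 7x + 3)(−7y + 8 − 5x)
= (16x − 12x² + 2xy + 8 − 6x + y)(6y + 7x + 3)(−7y + 8 − 5x)    [distributive law]
= (10x − 12x² + 2xy + 8 + y)(6y + 7x + 3)(−7y + 8 − 5x)    [combine like terms]
= (60xy + 70x² + 30x − 72x²y − 84x³ − 36x² + 12xy² + 14x²y + 6xy + 48y + 56x + 24 + 6y² + 7xy + 3y)(−7y + 8 − 5x)    [distributive law]
= (73xy + 34x² + 86x − 58x²y − 84x³ + 12xy² + 51y + 24 + 6y²)(−7y + 8 − 5x)    [combine like terms]
= −511xy² + 584xy − 365x²y − 238x²y + 272x² − 170x³ − 602xy + 688x − 430x² + 406x²y² − 464x²y + 290x³y + 588x³y − 672x³ + 420x⁴ − 84xy³ + 96xy² − 60x²y² − 357y² + 408y − 255xy − 168y + 192 − 120x − 42y³ + 48y² − 30xy²    [distributive law]
= −445xy² − 273xy − 1067x²y − 158x² − 842x³ + 568x + 346x²y² + 878x³y + 420x⁴ − 84xy³ − 309y² + 240y + 192 − 42y³    [combine like terms]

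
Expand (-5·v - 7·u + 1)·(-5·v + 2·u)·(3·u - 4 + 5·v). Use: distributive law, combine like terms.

200·u·v^2 - 125·v^2 + 125·v^3 + 5·u^2·v - 105·u·v - 42·u^3 + 62·u^2 + 20·v - 8·u

(-5·v - 7·u + 1)·(-5·v + 2·u)·(3·u - 4 + 5·v)
= (25·v^2 - 10·u·v + 35·u·v - 14·u^2 - 5·v + 2·u)·(3·u - 4 + 5·v)    [distributive law]
= (25·v^2 + 25·u·v - 14·u^2 - 5·v + 2·u)·(3·u - 4 + 5·v)    [combine like terms]
= 75·u·v^2 - 100·v^2 + 125·v^3 + 75·u^2·v - 100·u·v + 125·u·v^2 - 42·u^3 + 56·u^2 - 70·u^2·v - 15·u·v + 20·v - 25·v^2 + 6·u^2 - 8·u + 10·u·v    [distributive law]
= 200·u·v^2 - 125·v^2 + 125·v^3 + 5·u^2·v - 105·u·v - 42·u^3 + 62·u^2 + 20·v - 8·u    [combine like terms]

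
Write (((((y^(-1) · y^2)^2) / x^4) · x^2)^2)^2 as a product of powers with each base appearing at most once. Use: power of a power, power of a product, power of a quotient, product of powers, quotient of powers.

(((((y^(-1) · y^2)^2) / x^4) · x^2)^2)^2
= ((((y^(-1) · y^2)^2) / x^4) · x^2)^4    [power of a power]
= ((((y^(-1) · y^2)^2) / x^4)^4) · ((x^2)^4)    [power of a product]
= ((((y^(-1) · y^2)^2)^4) / ((x^4)^4)) · ((x^2)^4)    [power of a quotient]
= (((y^(-1) · y^2)^8) / ((x^4)^4)) · ((x^2)^4)    [power of a power]
= ((((y^(-1))^8) · ((y^2)^8)) / ((x^4)^4)) · ((x^2)^4)    [power of a product]
= ((y^(-8) · ((y^2)^8)) / ((x^4)^4)) · ((x^2)^4)    [power of a power]
= ((y^(-8) · y^16) / ((x^4)^4)) · ((x^2)^4)    [power of a power]
= (y^8 / ((x^4)^4)) · ((x^2)^4)    [product of powers]
= (y^8 / x^16) · ((x^2)^4)    [power of a power]
= (y^8 / x^16) · x^8    [power of a power]
= x^(-8)·y^8    [quotient of powers]

x^(-8)·y^8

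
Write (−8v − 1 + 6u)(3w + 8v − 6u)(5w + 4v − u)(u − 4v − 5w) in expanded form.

−3360uvw^2 + 2560v^2w^2 + 600vw^3 − 4960uv^2w + 2944v^3w + 2568u^2vw − 2048uv^3 + 1024v^4 + 1408u^2v^2 − 384u^3v − 180uw^2 + 320vw^2 + 75w^3 − 344uvw + 368v^2w + 63u^2w − 160uv^2 + 128v^3 + 56u^2v − 6u^3 + 1080u^2w^2 − 450uw^3 − 378u^3w + 36u^4

(−8v − 1 + 6u)(3w + 8v − 6u)(5w + 4v − u)(u − 4v − 5w)
= (−24vw − 64v^2 + 48uv − 3w − 8v + 6u + 18uw + 48uv − 36u^2)(5w + 4v − u)(u − 4v − 5w)    [distributive law]
= (−24vw − 64v^2 + 96uv − 3w − 8v + 6u + 18uw − 36u^2)(5w + 4v − u)(u − 4v − 5w)    [combine like terms]
= (−120vw^2 − 96v^2w + 24uvw − 320v^2w − 256v^3 + 64uv^2 + 480uvw + 384uv^2 − 96u^2v − 15w^2 − 12vw + 3uw − 40vw − 32v^2 + 8uv + 30uw + 24uv − 6u^2 + 90uw^2 + 72uvw − 18u^2w − 180u^2w − 144u^2v + 36u^3)(u − 4v − 5w)    [distributive law]
= (−120vw^2 − 416v^2w + 576uvw − 256v^3 + 448uv^2 − 240u^2v − 15w^2 − 52vw + 33uw − 32v^2 + 32uv − 6u^2 + 90uw^2 − 198u^2w + 36u^3)(u − 4v − 5w)    [combine like terms]
= −120uvw^2 + 480v^2w^2 + 600vw^3 − 416uv^2w + 1664v^3w + 2080v^2w^2 + 576u^2vw − 2304uv^2w − 2880uvw^2 − 256uv^3 + 1024v^4 + 1280v^3w + 448u^2v^2 − 1792uv^3 − 2240uv^2w − 240u^3v + 960u^2v^2 + 1200u^2vw − 15uw^2 + 60vw^2 + 75w^3 − 52uvw + 208v^2w + 260vw^2 + 33u^2w − 132uvw − 165uw^2 − 32uv^2 + 128v^3 + 160v^2w + 32u^2v − 128uv^2 − 160uvw − 6u^3 + 24u^2v + 30u^2w + 90u^2w^2 − 360uvw^2 − 450uw^3 − 198u^3w + 792u^2vw + 990u^2w^2 + 36u^4 − 144u^3v − 180u^3w    [distributive law]
= −3360uvw^2 + 2560v^2w^2 + 600vw^3 − 4960uv^2w + 2944v^3w + 2568u^2vw − 2048uv^3 + 1024v^4 + 1408u^2v^2 − 384u^3v − 180uw^2 + 320vw^2 + 75w^3 − 344uvw + 368v^2w + 63u^2w − 160uv^2 + 128v^3 + 56u^2v − 6u^3 + 1080u^2w^2 − 450uw^3 − 378u^3w + 36u^4    [combine like terms]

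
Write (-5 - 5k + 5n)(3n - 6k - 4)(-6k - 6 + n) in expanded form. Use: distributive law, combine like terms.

530kn + 230n - 125n^2 - 480k^2 - 420k - 120 + 300k^2n - 135kn^2 - 180k^3 + 15n^3

(-5 - 5k + 5n)(3n - 6k - 4)(-6k - 6 + n)
= (-15n + 30k + 20 - 15kn + 30k^2 + 20k + 15n^2 - 30kn - 20n)(-6k - 6 + n)    [distributive law]
= (-35n + 50k + 20 - 45kn + 30k^2 + 15n^2)(-6k - 6 + n)    [combine like terms]
= 210kn + 210n - 35n^2 - 300k^2 - 300k + 50kn - 120k - 120 + 20n + 270k^2n + 270kn - 45kn^2 - 180k^3 - 180k^2 + 30k^2n - 90kn^2 - 90n^2 + 15n^3    [distributive law]
= 530kn + 230n - 125n^2 - 480k^2 - 420k - 120 + 300k^2n - 135kn^2 - 180k^3 + 15n^3    [combine like terms]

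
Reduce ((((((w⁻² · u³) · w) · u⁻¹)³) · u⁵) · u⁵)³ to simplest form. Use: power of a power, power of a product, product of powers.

((((((w⁻² · u³) · w) · u⁻¹)³) · u⁵) · u⁵)³
= ((((((w⁻² · u³) · w) · u⁻¹)³) · u⁵)³) · ((u⁵)³)    [power of a product]
= ((((((w⁻² · u³) · w) · u⁻¹)³)³) · ((u⁵)³)) · ((u⁵)³)    [power of a product]
= (((((w⁻² · u³) · w) · u⁻¹)⁹) · ((u⁵)³)) · ((u⁵)³)    [power of a power]
= (((((w⁻² · u³) · w)⁹) · ((u⁻¹)⁹)) · ((u⁵)³)) · ((u⁵)³)    [power of a product]
= (((((w⁻² · u³)⁹) · (w⁹)) · ((u⁻¹)⁹)) · ((u⁵)³)) · ((u⁵)³)    [power of a product]
= ((((((w⁻²)⁹) · ((u³)⁹)) · (w⁹)) · ((u⁻¹)⁹)) · ((u⁵)³)) · ((u⁵)³)    [power of a product]
= ((((w⁻¹⁸ · ((u³)⁹)) · (w⁹)) · ((u⁻¹)⁹)) · ((u⁵)³)) · ((u⁵)³)    [power of a power]
= ((((w⁻¹⁸ · u²⁷) · (w⁹)) · ((u⁻¹)⁹)) · ((u⁵)³)) · ((u⁵)³)    [power of a power]
= ((((w⁻¹⁸ · u²⁷) · w⁹) · u⁻⁹) · ((u⁵)³)) · ((u⁵)³)    [power of a power]
= ((((w⁻¹⁸ · u²⁷) · w⁹) · u⁻⁹) · u¹⁵) · ((u⁵)³)    [power of a power]
= ((((w⁻¹⁸ · u²⁷) · w⁹) · u⁻⁹) · u¹⁵) · u¹⁵    [power of a power]
= u⁴⁸w⁻⁹    [product of powers]

u⁴⁸w⁻⁹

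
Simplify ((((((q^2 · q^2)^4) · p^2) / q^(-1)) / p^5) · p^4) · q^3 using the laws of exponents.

pq^20

((((((q^2 · q^2)^4) · p^2) / q^(-1)) / p^5) · p^4) · q^3
= (((((((q^2)^4) · ((q^2)^4)) · p^2) / q^(-1)) / p^5) · p^4) · q^3    [power of a product]
= (((((q^8 · ((q^2)^4)) · p^2) / q^(-1)) / p^5) · p^4) · q^3    [power of a power]
= (((((q^8 · q^8) · p^2) / q^(-1)) / p^5) · p^4) · q^3    [power of a power]
= ((((q^16 · p^2) / q^(-1)) / p^5) · p^4) · q^3    [product of powers]
= pq^20    [quotient of powers; product of powers]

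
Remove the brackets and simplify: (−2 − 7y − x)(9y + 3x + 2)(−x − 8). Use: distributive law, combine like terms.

272xy + 256y + 32x² + 68x + 32 + 63xy² + 504y² + 30x²y + 3x³

(−2 − 7y − x)(9y + 3x + 2)(−x − 8)
= (−18y − 6x − 4 − 63y² − 21xy − 14y − 9xy − 3x² − 2x)(−x − 8)    [distributive law]
= (−32y − 8x − 4 − 63y² − 30xy − 3x²)(−x − 8)    [combine like terms]
= 32xy + 256y + 8x² + 64x + 4x + 32 + 63xy² + 504y² + 30x²y + 240xy + 3x³ + 24x²    [distributive law]
= 272xy + 256y + 32x² + 68x + 32 + 63xy² + 504y² + 30x²y + 3x³    [combine like terms]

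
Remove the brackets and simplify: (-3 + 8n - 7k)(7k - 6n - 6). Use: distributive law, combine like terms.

21k - 30n + 18 + 98kn - 48n^2 - 49k^2

(-3 + 8n - 7k)(7k - 6n - 6)
= -21k + 18n + 18 + 56kn - 48n^2 - 48n - 49k^2 + 42kn + 42k    [distributive law]
= 21k - 30n + 18 + 98kn - 48n^2 - 49k^2    [combine like terms]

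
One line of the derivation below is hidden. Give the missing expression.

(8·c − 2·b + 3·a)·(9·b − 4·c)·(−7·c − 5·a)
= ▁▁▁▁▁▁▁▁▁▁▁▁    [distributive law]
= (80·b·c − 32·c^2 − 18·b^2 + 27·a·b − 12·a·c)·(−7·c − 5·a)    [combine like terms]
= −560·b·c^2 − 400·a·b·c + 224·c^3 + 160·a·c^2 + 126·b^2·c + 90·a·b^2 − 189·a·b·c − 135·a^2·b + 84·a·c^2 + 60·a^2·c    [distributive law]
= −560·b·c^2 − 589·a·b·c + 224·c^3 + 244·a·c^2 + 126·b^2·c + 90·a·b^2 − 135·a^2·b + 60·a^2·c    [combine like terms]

Applying distributive law to the line above:

(72·b·c − 32·c^2 − 18·b^2 + 8·b·c + 27·a·b − 12·a·c)·(−7·c − 5·a)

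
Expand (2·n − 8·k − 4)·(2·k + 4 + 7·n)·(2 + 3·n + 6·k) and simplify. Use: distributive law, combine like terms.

(2·n − 8·k − 4)·(2·k + 4 + 7·n)·(2 + 3·n + 6·k)
= (4·k·n + 8·n + 14·n^2 − 16·k^2 − 32·k − 56·k·n − 8·k − 16 − 28·n)·(2 + 3·n + 6·k)    [distributive law]
= (−52·k·n − 20·n + 14·n^2 − 16·k^2 − 40·k − 16)·(2 + 3·n + 6·k)    [combine like terms]
= −104·k·n − 156·k·n^2 − 312·k^2·n − 40·n − 60·n^2 − 120·k·n + 28·n^2 + 42·n^3 + 84·k·n^2 − 32·k^2 − 48·k^2·n − 96·k^3 − 80·k − 120·k·n − 240·k^2 − 32 − 48·n − 96·k    [distributive law]
= −344·k·n − 72·k·n^2 − 360·k^2·n − 88·n − 32·n^2 + 42·n^3 − 272·k^2 − 96·k^3 − 176·k − 32    [combine like terms]

−344·k·n − 72·k·n^2 − 360·k^2·n − 88·n − 32·n^2 + 42·n^3 − 272·k^2 − 96·k^3 − 176·k − 32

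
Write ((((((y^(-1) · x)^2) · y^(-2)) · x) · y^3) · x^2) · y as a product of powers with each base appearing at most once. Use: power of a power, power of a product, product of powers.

((((((y^(-1) · x)^2) · y^(-2)) · x) · y^3) · x^2) · y
= (((((((y^(-1))^2) · (x^2)) · y^(-2)) · x) · y^3) · x^2) · y    [power of a product]
= (((((y^(-2) · (x^2)) · y^(-2)) · x) · y^3) · x^2) · y    [power of a power]
= x^5    [product of powers]

x^5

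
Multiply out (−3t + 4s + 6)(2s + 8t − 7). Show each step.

26st − 24t^2 + 69t + 8s^2 − 16s − 42

(−3t + 4s + 6)(2s + 8t − 7)
= −6st − 24t^2 + 21t + 8s^2 + 32st − 28s + 12s + 48t − 42    [distributive law]
= 26st − 24t^2 + 69t + 8s^2 − 16s − 42    [combine like terms]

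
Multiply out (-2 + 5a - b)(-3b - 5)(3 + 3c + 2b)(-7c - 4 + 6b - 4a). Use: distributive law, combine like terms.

(-2 + 5a - b)(-3b - 5)(3 + 3c + 2b)(-7c - 4 + 6b - 4a)
= (6b + 10 - 15ab - 25a + 3b^2 + 5b)(3 + 3c + 2b)(-7c - 4 + 6b - 4a)    [distributive law]
= (11b + 10 - 15ab - 25a + 3b^2)(3 + 3c + 2b)(-7c - 4 + 6b - 4a)    [combine like terms]
= (33b + 33bc + 22b^2 + 30 + 30c + 20b - 45ab - 45abc - 30ab^2 - 75a - 75ac - 50ab + 9b^2 + 9b^2c + 6b^3)(-7c - 4 + 6b - 4a)    [distributive law]
= (53b + 33bc + 31b^2 + 30 + 30c - 95ab - 45abc - 30ab^2 - 75a - 75ac + 9b^2c + 6b^3)(-7c - 4 + 6b - 4a)    [combine like terms]
= -371bc - 212b + 318b^2 - 212ab - 231bc^2 - 132bc + 198b^2c - 132abc - 217b^2c - 124b^2 + 186b^3 - 124ab^2 - 210c - 120 + 180b - 120a - 210c^2 - 120c + 180bc - 120ac + 665abc + 380ab - 570ab^2 + 380a^2b + 315abc^2 + 180abc - 270ab^2c + 180a^2bc + 210ab^2c + 120ab^2 - 180ab^3 + 120a^2b^2 + 525ac + 300a - 450ab + 300a^2 + 525ac^2 + 300ac - 450abc + 300a^2c - 63b^2c^2 - 36b^2c + 54b^3c - 36ab^2c - 42b^3c - 24b^3 + 36b^4 - 24ab^3    [distributive law]
= -323bc - 32b + 194b^2 - 282ab - 231bc^2 - 55b^2c + 263abc + 162b^3 - 574ab^2 - 330c - 120 + 180a - 210c^2 + 705ac + 380a^2b + 315abc^2 - 96ab^2c + 180a^2bc - 204ab^3 + 120a^2b^2 + 300a^2 + 525ac^2 + 300a^2c - 63b^2c^2 + 12b^3c + 36b^4    [combine like terms]

-323bc - 32b + 194b^2 - 282ab - 231bc^2 - 55b^2c + 263abc + 162b^3 - 574ab^2 - 330c - 120 + 180a - 210c^2 + 705ac + 380a^2b + 315abc^2 - 96ab^2c + 180a^2bc - 204ab^3 + 120a^2b^2 + 300a^2 + 525ac^2 + 300a^2c - 63b^2c^2 + 12b^3c + 36b^4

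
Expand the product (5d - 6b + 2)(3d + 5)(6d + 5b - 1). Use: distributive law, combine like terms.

90d^3 - 33bd^2 + 171d^2 - 7bd + 29d - 90b^2d - 150b^2 + 80b - 10

(5d - 6b + 2)(3d + 5)(6d + 5b - 1)
= (15d^2 + 25d - 18bd - 30b + 6d + 10)(6d + 5b - 1)    [distributive law]
= (15d^2 + 31d - 18bd - 30b + 10)(6d + 5b - 1)    [combine like terms]
= 90d^3 + 75bd^2 - 15d^2 + 186d^2 + 155bd - 31d - 108bd^2 - 90b^2d + 18bd - 180bd - 150b^2 + 30b + 60d + 50b - 10    [distributive law]
= 90d^3 - 33bd^2 + 171d^2 - 7bd + 29d - 90b^2d - 150b^2 + 80b - 10    [combine like terms]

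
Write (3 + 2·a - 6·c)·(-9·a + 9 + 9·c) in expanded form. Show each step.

-9·a + 27 - 27·c - 18·a² + 72·a·c - 54·c²

(3 + 2·a - 6·c)·(-9·a + 9 + 9·c)
= -27·a + 27 + 27·c - 18·a² + 18·a + 18·a·c + 54·a·c - 54·c - 54·c²    [distributive law]
= -9·a + 27 - 27·c - 18·a² + 72·a·c - 54·c²    [combine like terms]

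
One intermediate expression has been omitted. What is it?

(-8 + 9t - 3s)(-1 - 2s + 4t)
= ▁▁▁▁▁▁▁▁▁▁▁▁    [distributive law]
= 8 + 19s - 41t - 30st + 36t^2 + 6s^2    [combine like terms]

By distributive law:

8 + 16s - 32t - 9t - 18st + 36t^2 + 3s + 6s^2 - 12st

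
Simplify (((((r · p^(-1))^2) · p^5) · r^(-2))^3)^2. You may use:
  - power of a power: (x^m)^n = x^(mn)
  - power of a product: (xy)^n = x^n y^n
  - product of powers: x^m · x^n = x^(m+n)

p^18

(((((r · p^(-1))^2) · p^5) · r^(-2))^3)^2
= ((((r · p^(-1))^2) · p^5) · r^(-2))^6    [power of a power]
= ((((r · p^(-1))^2) · p^5)^6) · ((r^(-2))^6)    [power of a product]
= ((((r · p^(-1))^2)^6) · ((p^5)^6)) · ((r^(-2))^6)    [power of a product]
= (((r · p^(-1))^12) · ((p^5)^6)) · ((r^(-2))^6)    [power of a power]
= (((r^12) · ((p^(-1))^12)) · ((p^5)^6)) · ((r^(-2))^6)    [power of a product]
= ((r^12 · p^(-12)) · ((p^5)^6)) · ((r^(-2))^6)    [power of a power]
= ((r^12 · p^(-12)) · p^30) · ((r^(-2))^6)    [power of a power]
= ((r^12 · p^(-12)) · p^30) · r^(-12)    [power of a power]
= p^18    [product of powers]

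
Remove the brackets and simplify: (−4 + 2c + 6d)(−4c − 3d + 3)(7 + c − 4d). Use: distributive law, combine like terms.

(−4 + 2c + 6d)(−4c − 3d + 3)(7 + c − 4d)
= (16c + 12d − 12 − 8c^2 − 6cd + 6c − 24cd − 18d^2 + 18d)(7 + c − 4d)    [distributive law]
= (22c + 30d − 12 − 8c^2 − 30cd − 18d^2)(7 + c − 4d)    [combine like terms]
= 154c + 22c^2 − 88cd + 210d + 30cd − 120d^2 − 84 − 12c + 48d − 56c^2 − 8c^3 + 32c^2d − 210cd − 30c^2d + 120cd^2 − 126d^2 − 18cd^2 + 72d^3    [distributive law]
= 142c − 34c^2 − 268cd + 258d − 246d^2 − 84 − 8c^3 + 2c^2d + 102cd^2 + 72d^3    [combine like terms]

142c − 34c^2 − 268cd + 258d − 246d^2 − 84 − 8c^3 + 2c^2d + 102cd^2 + 72d^3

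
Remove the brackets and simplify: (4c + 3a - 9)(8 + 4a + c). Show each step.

23c + 19ac + 4c² - 12a + 12a² - 72

(4c + 3a - 9)(8 + 4a + c)
= 32c + 16ac + 4c² + 24a + 12a² + 3ac - 72 - 36a - 9c    [distributive law]
= 23c + 19ac + 4c² - 12a + 12a² - 72    [combine like terms]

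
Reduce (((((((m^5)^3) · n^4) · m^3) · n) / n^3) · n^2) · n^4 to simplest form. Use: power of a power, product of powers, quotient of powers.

m^18·n^8

(((((((m^5)^3) · n^4) · m^3) · n) / n^3) · n^2) · n^4
= (((((m^15 · n^4) · m^3) · n) / n^3) · n^2) · n^4    [power of a power]
= m^18·n^8    [quotient of powers; product of powers]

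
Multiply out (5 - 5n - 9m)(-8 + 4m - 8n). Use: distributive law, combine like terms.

(5 - 5n - 9m)(-8 + 4m - 8n)
= -40 + 20m - 40n + 40n - 20mn + 40n^2 + 72m - 36m^2 + 72mn    [distributive law]
= -40 + 92m + 52mn + 40n^2 - 36m^2    [combine like terms]

-40 + 92m + 52mn + 40n^2 - 36m^2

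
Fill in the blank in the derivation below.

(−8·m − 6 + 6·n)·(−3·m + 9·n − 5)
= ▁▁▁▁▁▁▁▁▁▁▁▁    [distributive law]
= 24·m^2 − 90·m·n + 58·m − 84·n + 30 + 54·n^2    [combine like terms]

By distributive law:

24·m^2 − 72·m·n + 40·m + 18·m − 54·n + 30 − 18·m·n + 54·n^2 − 30·n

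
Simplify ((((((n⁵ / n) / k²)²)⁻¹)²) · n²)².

((((((n⁵ / n) / k²)²)⁻¹)²) · n²)²
= ((((((n⁵ / n) / k²)²)⁻¹)²)²) · ((n²)²)    [power of a product]
= (((((n⁵ / n) / k²)²)⁻¹)⁴) · ((n²)²)    [power of a power]
= ((((n⁵ / n) / k²)²)⁻⁴) · ((n²)²)    [power of a power]
= (((n⁵ / n) / k²)⁻⁸) · ((n²)²)    [power of a power]
= (((n⁵ / n)⁻⁸) / ((k²)⁻⁸)) · ((n²)²)    [power of a quotient]
= ((((n⁵)⁻⁸) / (n⁻⁸)) / ((k²)⁻⁸)) · ((n²)²)    [power of a quotient]
= ((n⁻⁴⁰ / (n⁻⁸)) / ((k²)⁻⁸)) · ((n²)²)    [power of a power]
= (n⁻³² / ((k²)⁻⁸)) · ((n²)²)    [quotient of powers]
= (n⁻³² / k⁻¹⁶) · ((n²)²)    [power of a power]
= (n⁻³² / k⁻¹⁶) · n⁴    [power of a power]
= k¹⁶·n⁻²⁸    [quotient of powers; product of powers]

k¹⁶·n⁻²⁸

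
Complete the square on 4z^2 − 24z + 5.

4(z − 3)^2 − 31

4z^2 − 24z + 5
= 4(z^2 − 6z) + 5    [factor out 4 from the z-terms]
= 4(z^2 − 6z + 9 − 9) + 5    [add and subtract 9 inside the bracket]
= 4(z − 3)^2 − 36 + 5    [perfect-square identity]
= 4(z − 3)^2 − 31    [combine constants]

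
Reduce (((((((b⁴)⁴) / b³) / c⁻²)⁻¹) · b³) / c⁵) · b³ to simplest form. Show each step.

(((((((b⁴)⁴) / b³) / c⁻²)⁻¹) · b³) / c⁵) · b³
= (((((((b⁴)⁴) / b³)⁻¹) / ((c⁻²)⁻¹)) · b³) / c⁵) · b³    [power of a quotient]
= (((((((b⁴)⁴)⁻¹) / ((b³)⁻¹)) / ((c⁻²)⁻¹)) · b³) / c⁵) · b³    [power of a quotient]
= ((((((b⁴)⁻⁴) / ((b³)⁻¹)) / ((c⁻²)⁻¹)) · b³) / c⁵) · b³    [power of a power]
= ((((b⁻¹⁶ / ((b³)⁻¹)) / ((c⁻²)⁻¹)) · b³) / c⁵) · b³    [power of a power]
= ((((b⁻¹⁶ / b⁻³) / ((c⁻²)⁻¹)) · b³) / c⁵) · b³    [power of a power]
= (((b⁻¹³ / ((c⁻²)⁻¹)) · b³) / c⁵) · b³    [quotient of powers]
= (((b⁻¹³ / c²) · b³) / c⁵) · b³    [power of a power]
= b⁻⁷c⁻⁷    [quotient of powers; product of powers]

b⁻⁷c⁻⁷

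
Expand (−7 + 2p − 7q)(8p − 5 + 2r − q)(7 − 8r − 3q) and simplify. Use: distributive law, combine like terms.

−462p + 556pr − 208pq + 245 − 378r + 189q + 112r² − 392qr − 77q² + 112p² − 128p²r − 48p²q − 32pr² + 452pqr + 174pq² + 112qr² − 14q²r − 21q³

(−7 + 2p − 7q)(8p − 5 + 2r − q)(7 − 8r − 3q)
= (−56p + 35 − 14r + 7q + 16p² − 10p + 4pr − 2pq − 56pq + 35q − 14qr + 7q²)(7 − 8r − 3q)    [distributive law]
= (−66p + 35 − 14r + 42q + 16p² + 4pr − 58pq − 14qr + 7q²)(7 − 8r − 3q)    [combine like terms]
= −462p + 528pr + 198pq + 245 − 280r − 105q − 98r + 112r² + 42qr + 294q − 336qr − 126q² + 112p² − 128p²r − 48p²q + 28pr − 32pr² − 12pqr − 406pq + 464pqr + 174pq² − 98qr + 112qr² + 42q²r + 49q² − 56q²r − 21q³    [distributive law]
= −462p + 556pr − 208pq + 245 − 378r + 189q + 112r² − 392qr − 77q² + 112p² − 128p²r − 48p²q − 32pr² + 452pqr + 174pq² + 112qr² − 14q²r − 21q³    [combine like terms]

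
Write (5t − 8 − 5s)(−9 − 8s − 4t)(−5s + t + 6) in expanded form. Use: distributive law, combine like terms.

(5t − 8 − 5s)(−9 − 8s − 4t)(−5s + t + 6)
= (−45t − 40st − 20t^2 + 72 + 64s + 32t + 45s + 40s^2 + 20st)(−5s + t + 6)    [distributive law]
= (−13t − 20st − 20t^2 + 72 + 109s + 40s^2)(−5s + t + 6)    [combine like terms]
= 65st − 13t^2 − 78t + 100s^2t − 20st^2 − 120st + 100st^2 − 20t^3 − 120t^2 − 360s + 72t + 432 − 545s^2 + 109st + 654s − 200s^3 + 40s^2t + 240s^2    [distributive law]
= 54st − 133t^2 − 6t + 140s^2t + 80st^2 − 20t^3 + 294s + 432 − 305s^2 − 200s^3    [combine like terms]

54st − 133t^2 − 6t + 140s^2t + 80st^2 − 20t^3 + 294s + 432 − 305s^2 − 200s^3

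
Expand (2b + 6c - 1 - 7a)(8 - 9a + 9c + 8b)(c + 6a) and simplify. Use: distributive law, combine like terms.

8bc + 48ab + 322abc - 444a^2b + 66bc^2 + 16b^2c + 96ab^2 + 39c^2 + 187ac + 207ac^2 - 639a^2c + 54c^3 - 8c - 48a - 282a^2 + 378a^3

(2b + 6c - 1 - 7a)(8 - 9a + 9c + 8b)(c + 6a)
= (16b - 18ab + 18bc + 16b^2 + 48c - 54ac + 54c^2 + 48bc - 8 + 9a - 9c - 8b - 56a + 63a^2 - 63ac - 56ab)(c + 6a)    [distributive law]
= (8b - 74ab + 66bc + 16b^2 + 39c - 117ac + 54c^2 - 8 - 47a + 63a^2)(c + 6a)    [combine like terms]
= 8bc + 48ab - 74abc - 444a^2b + 66bc^2 + 396abc + 16b^2c + 96ab^2 + 39c^2 + 234ac - 117ac^2 - 702a^2c + 54c^3 + 324ac^2 - 8c - 48a - 47ac - 282a^2 + 63a^2c + 378a^3    [distributive law]
= 8bc + 48ab + 322abc - 444a^2b + 66bc^2 + 16b^2c + 96ab^2 + 39c^2 + 187ac + 207ac^2 - 639a^2c + 54c^3 - 8c - 48a - 282a^2 + 378a^3    [combine like terms]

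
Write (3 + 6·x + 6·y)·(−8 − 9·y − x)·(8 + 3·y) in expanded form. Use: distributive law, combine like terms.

(3 + 6·x + 6·y)·(−8 − 9·y − x)·(8 + 3·y)
= (−24 − 27·y − 3·x − 48·x − 54·x·y − 6·x^2 − 48·y − 54·y^2 − 6·x·y)·(8 + 3·y)    [distributive law]
= (−24 − 75·y − 51·x − 60·x·y − 6·x^2 − 54·y^2)·(8 + 3·y)    [combine like terms]
= −192 − 72·y − 600·y − 225·y^2 − 408·x − 153·x·y − 480·x·y − 180·x·y^2 − 48·x^2 − 18·x^2·y − 432·y^2 − 162·y^3    [distributive law]
= −192 − 672·y − 657·y^2 − 408·x − 633·x·y − 180·x·y^2 − 48·x^2 − 18·x^2·y − 162·y^3    [combine like terms]

−192 − 672·y − 657·y^2 − 408·x − 633·x·y − 180·x·y^2 − 48·x^2 − 18·x^2·y − 162·y^3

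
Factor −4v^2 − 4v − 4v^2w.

4v(−v − 1 − vw)

−4v^2 − 4v − 4v^2w
= 4(−v^2 − v − v^2w)    [factor out 4]
= 4v(−v − 1 − vw)    [factor out v]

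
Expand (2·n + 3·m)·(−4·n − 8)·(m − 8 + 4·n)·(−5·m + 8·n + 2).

184·m^2·n^2 − 288·m·n^3 − 240·m·n^2 − 256·n^4 − 64·n^3 − 136·m^2·n + 864·m·n + 1024·n^2 + 256·n + 60·m^3·n + 120·m^3 − 1008·m^2 + 384·m

(2·n + 3·m)·(−4·n − 8)·(m − 8 + 4·n)·(−5·m + 8·n + 2)
= (−8·n^2 − 16·n − 12·m·n − 24·m)·(m − 8 + 4·n)·(−5·m + 8·n + 2)    [distributive law]
= (−8·m·n^2 + 64·n^2 − 32·n^3 − 16·m·n + 128·n − 64·n^2 − 12·m^2·n + 96·m·n − 48·m·n^2 − 24·m^2 + 192·m − 96·m·n)·(−5·m + 8·n + 2)    [distributive law]
= (−56·m·n^2 − 32·n^3 − 16·m·n + 128·n − 12·m^2·n − 24·m^2 + 192·m)·(−5·m + 8·n + 2)    [combine like terms]
= 280·m^2·n^2 − 448·m·n^3 − 112·m·n^2 + 160·m·n^3 − 256·n^4 − 64·n^3 + 80·m^2·n − 128·m·n^2 − 32·m·n − 640·m·n + 1024·n^2 + 256·n + 60·m^3·n − 96·m^2·n^2 − 24·m^2·n + 120·m^3 − 192·m^2·n − 48·m^2 − 960·m^2 + 1536·m·n + 384·m    [distributive law]
= 184·m^2·n^2 − 288·m·n^3 − 240·m·n^2 − 256·n^4 − 64·n^3 − 136·m^2·n + 864·m·n + 1024·n^2 + 256·n + 60·m^3·n + 120·m^3 − 1008·m^2 + 384·m    [combine like terms]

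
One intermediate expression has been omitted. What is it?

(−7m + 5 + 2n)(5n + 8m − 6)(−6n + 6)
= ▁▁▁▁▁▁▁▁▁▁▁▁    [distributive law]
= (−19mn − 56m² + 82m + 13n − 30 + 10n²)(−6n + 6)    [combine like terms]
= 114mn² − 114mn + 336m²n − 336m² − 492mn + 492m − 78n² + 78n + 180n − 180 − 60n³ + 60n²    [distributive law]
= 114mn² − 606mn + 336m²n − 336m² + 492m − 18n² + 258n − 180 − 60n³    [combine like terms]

By distributive law:

(−35mn − 56m² + 42m + 25n + 40m − 30 + 10n² + 16mn − 12n)(−6n + 6)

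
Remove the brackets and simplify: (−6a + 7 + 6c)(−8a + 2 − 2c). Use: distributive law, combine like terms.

48a^2 − 68a − 36ac + 14 − 2c − 12c^2

(−6a + 7 + 6c)(−8a + 2 − 2c)
= 48a^2 − 12a + 12ac − 56a + 14 − 14c − 48ac + 12c − 12c^2    [distributive law]
= 48a^2 − 68a − 36ac + 14 − 2c − 12c^2    [combine like terms]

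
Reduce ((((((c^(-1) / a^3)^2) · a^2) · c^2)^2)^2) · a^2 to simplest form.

a^(-14)

((((((c^(-1) / a^3)^2) · a^2) · c^2)^2)^2) · a^2
= (((((c^(-1) / a^3)^2) · a^2) · c^2)^4) · a^2    [power of a power]
= (((((c^(-1) / a^3)^2) · a^2)^4) · ((c^2)^4)) · a^2    [power of a product]
= (((((c^(-1) / a^3)^2)^4) · ((a^2)^4)) · ((c^2)^4)) · a^2    [power of a product]
= ((((c^(-1) / a^3)^8) · ((a^2)^4)) · ((c^2)^4)) · a^2    [power of a power]
= (((((c^(-1))^8) / ((a^3)^8)) · ((a^2)^4)) · ((c^2)^4)) · a^2    [power of a quotient]
= (((c^(-8) / ((a^3)^8)) · ((a^2)^4)) · ((c^2)^4)) · a^2    [power of a power]
= (((c^(-8) / a^24) · ((a^2)^4)) · ((c^2)^4)) · a^2    [power of a power]
= (((c^(-8) / a^24) · a^8) · ((c^2)^4)) · a^2    [power of a power]
= (((c^(-8) / a^24) · a^8) · c^8) · a^2    [power of a power]
= a^(-14)    [quotient of powers; product of powers]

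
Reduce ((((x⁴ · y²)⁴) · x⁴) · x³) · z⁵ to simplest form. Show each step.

x²³y⁸z⁵

((((x⁴ · y²)⁴) · x⁴) · x³) · z⁵
= (((((x⁴)⁴) · ((y²)⁴)) · x⁴) · x³) · z⁵    [power of a product]
= (((x¹⁶ · ((y²)⁴)) · x⁴) · x³) · z⁵    [power of a power]
= (((x¹⁶ · y⁸) · x⁴) · x³) · z⁵    [power of a power]
= x²³y⁸z⁵    [product of powers]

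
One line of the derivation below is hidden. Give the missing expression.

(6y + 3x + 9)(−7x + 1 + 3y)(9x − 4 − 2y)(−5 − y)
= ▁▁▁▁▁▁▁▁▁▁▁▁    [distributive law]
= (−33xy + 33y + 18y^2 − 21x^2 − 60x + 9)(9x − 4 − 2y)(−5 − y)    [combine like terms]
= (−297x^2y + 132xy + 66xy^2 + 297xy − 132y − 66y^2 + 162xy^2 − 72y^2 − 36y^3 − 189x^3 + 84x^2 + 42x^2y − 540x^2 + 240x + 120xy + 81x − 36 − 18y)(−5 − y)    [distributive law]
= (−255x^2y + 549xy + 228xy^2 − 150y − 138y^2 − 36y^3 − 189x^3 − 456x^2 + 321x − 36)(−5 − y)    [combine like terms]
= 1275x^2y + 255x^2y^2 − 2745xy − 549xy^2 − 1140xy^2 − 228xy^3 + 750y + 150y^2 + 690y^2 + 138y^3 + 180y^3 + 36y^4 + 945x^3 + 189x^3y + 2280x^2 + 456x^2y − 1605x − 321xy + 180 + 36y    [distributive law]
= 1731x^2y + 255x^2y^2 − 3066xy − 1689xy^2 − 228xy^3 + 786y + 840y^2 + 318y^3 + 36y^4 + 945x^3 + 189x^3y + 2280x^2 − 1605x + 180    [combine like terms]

After distributive law, the bracketed line is:

(−42xy + 6y + 18y^2 − 21x^2 + 3x + 9xy − 63x + 9 + 27y)(9x − 4 − 2y)(−5 − y)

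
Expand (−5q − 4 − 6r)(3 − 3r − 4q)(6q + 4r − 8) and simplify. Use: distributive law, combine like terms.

(−5q − 4 − 6r)(3 − 3r − 4q)(6q + 4r − 8)
= (−15q + 15qr + 20q² − 12 + 12r + 16q − 18r + 18r² + 24qr)(6q + 4r − 8)    [distributive law]
= (q + 39qr + 20q² − 12 − 6r + 18r²)(6q + 4r − 8)    [combine like terms]
= 6q² + 4qr − 8q + 234q²r + 156qr² − 312qr + 120q³ + 80q²r − 160q² − 72q − 48r + 96 − 36qr − 24r² + 48r + 108qr² + 72r³ − 144r²    [distributive law]
= −154q² − 344qr − 80q + 314q²r + 264qr² + 120q³ + 96 − 168r² + 72r³    [combine like terms]

−154q² − 344qr − 80q + 314q²r + 264qr² + 120q³ + 96 − 168r² + 72r³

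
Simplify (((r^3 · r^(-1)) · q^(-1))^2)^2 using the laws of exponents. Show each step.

(((r^3 · r^(-1)) · q^(-1))^2)^2
= ((r^3 · r^(-1)) · q^(-1))^4    [power of a power]
= ((r^3 · r^(-1))^4) · ((q^(-1))^4)    [power of a product]
= (((r^3)^4) · ((r^(-1))^4)) · ((q^(-1))^4)    [power of a product]
= (r^12 · ((r^(-1))^4)) · ((q^(-1))^4)    [power of a power]
= (r^12 · r^(-4)) · ((q^(-1))^4)    [power of a power]
= r^8 · ((q^(-1))^4)    [product of powers]
= r^8 · q^(-4)    [power of a power]
= q^(-4)·r^8    [rearrange]

q^(-4)·r^8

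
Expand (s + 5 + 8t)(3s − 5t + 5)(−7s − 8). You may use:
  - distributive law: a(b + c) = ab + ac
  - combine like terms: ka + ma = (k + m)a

−21s^3 − 164s^2 − 133s^2t − 257st − 335s − 120t − 200 + 280st^2 + 320t^2

(s + 5 + 8t)(3s − 5t + 5)(−7s − 8)
= (3s^2 − 5st + 5s + 15s − 25t + 25 + 24st − 40t^2 + 40t)(−7s − 8)    [distributive law]
= (3s^2 + 19st + 20s + 15t + 25 − 40t^2)(−7s − 8)    [combine like terms]
= −21s^3 − 24s^2 − 133s^2t − 152st − 140s^2 − 160s − 105st − 120t − 175s − 200 + 280st^2 + 320t^2    [distributive law]
= −21s^3 − 164s^2 − 133s^2t − 257st − 335s − 120t − 200 + 280st^2 + 320t^2    [combine like terms]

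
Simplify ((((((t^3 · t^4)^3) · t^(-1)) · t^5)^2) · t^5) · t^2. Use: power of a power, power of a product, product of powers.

t^57

((((((t^3 · t^4)^3) · t^(-1)) · t^5)^2) · t^5) · t^2
= ((((((t^3 · t^4)^3) · t^(-1))^2) · ((t^5)^2)) · t^5) · t^2    [power of a product]
= ((((((t^3 · t^4)^3)^2) · ((t^(-1))^2)) · ((t^5)^2)) · t^5) · t^2    [power of a product]
= (((((t^3 · t^4)^6) · ((t^(-1))^2)) · ((t^5)^2)) · t^5) · t^2    [power of a power]
= ((((((t^3)^6) · ((t^4)^6)) · ((t^(-1))^2)) · ((t^5)^2)) · t^5) · t^2    [power of a product]
= ((((t^18 · ((t^4)^6)) · ((t^(-1))^2)) · ((t^5)^2)) · t^5) · t^2    [power of a power]
= ((((t^18 · t^24) · ((t^(-1))^2)) · ((t^5)^2)) · t^5) · t^2    [power of a power]
= (((t^42 · ((t^(-1))^2)) · ((t^5)^2)) · t^5) · t^2    [product of powers]
= (((t^42 · t^(-2)) · ((t^5)^2)) · t^5) · t^2    [power of a power]
= ((t^40 · ((t^5)^2)) · t^5) · t^2    [product of powers]
= ((t^40 · t^10) · t^5) · t^2    [power of a power]
= (t^50 · t^5) · t^2    [product of powers]
= t^55 · t^2    [product of powers]
= t^57    [product of powers]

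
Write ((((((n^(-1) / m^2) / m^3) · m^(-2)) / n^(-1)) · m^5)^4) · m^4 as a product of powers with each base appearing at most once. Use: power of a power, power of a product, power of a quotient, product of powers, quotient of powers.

((((((n^(-1) / m^2) / m^3) · m^(-2)) / n^(-1)) · m^5)^4) · m^4
= ((((((n^(-1) / m^2) / m^3) · m^(-2)) / n^(-1))^4) · ((m^5)^4)) · m^4    [power of a product]
= ((((((n^(-1) / m^2) / m^3) · m^(-2))^4) / ((n^(-1))^4)) · ((m^5)^4)) · m^4    [power of a quotient]
= ((((((n^(-1) / m^2) / m^3)^4) · ((m^(-2))^4)) / ((n^(-1))^4)) · ((m^5)^4)) · m^4    [power of a product]
= ((((((n^(-1) / m^2)^4) / ((m^3)^4)) · ((m^(-2))^4)) / ((n^(-1))^4)) · ((m^5)^4)) · m^4    [power of a quotient]
= (((((((n^(-1))^4) / ((m^2)^4)) / ((m^3)^4)) · ((m^(-2))^4)) / ((n^(-1))^4)) · ((m^5)^4)) · m^4    [power of a quotient]
= (((((n^(-4) / ((m^2)^4)) / ((m^3)^4)) · ((m^(-2))^4)) / ((n^(-1))^4)) · ((m^5)^4)) · m^4    [power of a power]
= (((((n^(-4) / m^8) / ((m^3)^4)) · ((m^(-2))^4)) / ((n^(-1))^4)) · ((m^5)^4)) · m^4    [power of a power]
= (((((n^(-4) / m^8) / m^12) · ((m^(-2))^4)) / ((n^(-1))^4)) · ((m^5)^4)) · m^4    [power of a power]
= (((((n^(-4) / m^8) / m^12) · m^(-8)) / ((n^(-1))^4)) · ((m^5)^4)) · m^4    [power of a power]
= (((((n^(-4) / m^8) / m^12) · m^(-8)) / n^(-4)) · ((m^5)^4)) · m^4    [power of a power]
= (((((n^(-4) / m^8) / m^12) · m^(-8)) / n^(-4)) · m^20) · m^4    [power of a power]
= m^(-4)    [quotient of powers; product of powers]

m^(-4)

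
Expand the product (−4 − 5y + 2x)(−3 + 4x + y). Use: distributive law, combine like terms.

12 − 22x + 11y − 18xy − 5y^2 + 8x^2

(−4 − 5y + 2x)(−3 + 4x + y)
= 12 − 16x − 4y + 15y − 20xy − 5y^2 − 6x + 8x^2 + 2xy    [distributive law]
= 12 − 22x + 11y − 18xy − 5y^2 + 8x^2    [combine like terms]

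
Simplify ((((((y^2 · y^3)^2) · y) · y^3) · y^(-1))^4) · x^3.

((((((y^2 · y^3)^2) · y) · y^3) · y^(-1))^4) · x^3
= ((((((y^2 · y^3)^2) · y) · y^3)^4) · ((y^(-1))^4)) · x^3    [power of a product]
= ((((((y^2 · y^3)^2) · y)^4) · ((y^3)^4)) · ((y^(-1))^4)) · x^3    [power of a product]
= ((((((y^2 · y^3)^2)^4) · (y^4)) · ((y^3)^4)) · ((y^(-1))^4)) · x^3    [power of a product]
= (((((y^2 · y^3)^8) · (y^4)) · ((y^3)^4)) · ((y^(-1))^4)) · x^3    [power of a power]
= ((((((y^2)^8) · ((y^3)^8)) · (y^4)) · ((y^3)^4)) · ((y^(-1))^4)) · x^3    [power of a product]
= ((((y^16 · ((y^3)^8)) · (y^4)) · ((y^3)^4)) · ((y^(-1))^4)) · x^3    [power of a power]
= ((((y^16 · y^24) · (y^4)) · ((y^3)^4)) · ((y^(-1))^4)) · x^3    [power of a power]
= (((y^40 · (y^4)) · ((y^3)^4)) · ((y^(-1))^4)) · x^3    [product of powers]
= ((y^44 · ((y^3)^4)) · ((y^(-1))^4)) · x^3    [product of powers]
= ((y^44 · y^12) · ((y^(-1))^4)) · x^3    [power of a power]
= (y^56 · ((y^(-1))^4)) · x^3    [product of powers]
= (y^56 · y^(-4)) · x^3    [power of a power]
= y^52 · x^3    [product of powers]
= x^3·y^52    [rearrange]

x^3·y^52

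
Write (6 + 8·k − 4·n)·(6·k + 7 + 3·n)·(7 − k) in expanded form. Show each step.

602·k + 244·k^2 + 294 − 70·n + 10·k·n − 48·k^3 − 84·n^2 + 12·k·n^2

(6 + 8·k − 4·n)·(6·k + 7 + 3·n)·(7 − k)
= (36·k + 42 + 18·n + 48·k^2 + 56·k + 24·k·n − 24·k·n − 28·n − 12·n^2)·(7 − k)    [distributive law]
= (92·k + 42 − 10·n + 48·k^2 − 12·n^2)·(7 − k)    [combine like terms]
= 644·k − 92·k^2 + 294 − 42·k − 70·n + 10·k·n + 336·k^2 − 48·k^3 − 84·n^2 + 12·k·n^2    [distributive law]
= 602·k + 244·k^2 + 294 − 70·n + 10·k·n − 48·k^3 − 84·n^2 + 12·k·n^2    [combine like terms]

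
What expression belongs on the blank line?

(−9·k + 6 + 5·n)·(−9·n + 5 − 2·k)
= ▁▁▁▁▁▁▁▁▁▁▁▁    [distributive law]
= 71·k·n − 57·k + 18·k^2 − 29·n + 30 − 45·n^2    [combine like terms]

Applying distributive law to the line above:

81·k·n − 45·k + 18·k^2 − 54·n + 30 − 12·k − 45·n^2 + 25·n − 10·k·n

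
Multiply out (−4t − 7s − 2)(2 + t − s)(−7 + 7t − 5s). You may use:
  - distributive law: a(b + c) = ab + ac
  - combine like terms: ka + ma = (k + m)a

(−4t − 7s − 2)(2 + t − s)(−7 + 7t − 5s)
= (−8t − 4t^2 + 4st − 14s − 7st + 7s^2 − 4 − 2t + 2s)(−7 + 7t − 5s)    [distributive law]
= (−10t − 4t^2 − 3st − 12s + 7s^2 − 4)(−7 + 7t − 5s)    [combine like terms]
= 70t − 70t^2 + 50st + 28t^2 − 28t^3 + 20st^2 + 21st − 21st^2 + 15s^2t + 84s − 84st + 60s^2 − 49s^2 + 49s^2t − 35s^3 + 28 − 28t + 20s    [distributive law]
= 42t − 42t^2 − 13st − 28t^3 − st^2 + 64s^2t + 104s + 11s^2 − 35s^3 + 28    [combine like terms]

42t − 42t^2 − 13st − 28t^3 − st^2 + 64s^2t + 104s + 11s^2 − 35s^3 + 28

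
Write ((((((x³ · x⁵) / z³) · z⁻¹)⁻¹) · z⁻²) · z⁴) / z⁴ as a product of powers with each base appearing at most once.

((((((x³ · x⁵) / z³) · z⁻¹)⁻¹) · z⁻²) · z⁴) / z⁴
= ((((((x³ · x⁵) / z³)⁻¹) · ((z⁻¹)⁻¹)) · z⁻²) · z⁴) / z⁴    [power of a product]
= ((((((x³ · x⁵)⁻¹) / ((z³)⁻¹)) · ((z⁻¹)⁻¹)) · z⁻²) · z⁴) / z⁴    [power of a quotient]
= (((((((x³)⁻¹) · ((x⁵)⁻¹)) / ((z³)⁻¹)) · ((z⁻¹)⁻¹)) · z⁻²) · z⁴) / z⁴    [power of a product]
= (((((x⁻³ · ((x⁵)⁻¹)) / ((z³)⁻¹)) · ((z⁻¹)⁻¹)) · z⁻²) · z⁴) / z⁴    [power of a power]
= (((((x⁻³ · x⁻⁵) / ((z³)⁻¹)) · ((z⁻¹)⁻¹)) · z⁻²) · z⁴) / z⁴    [power of a power]
= ((((x⁻⁸ / ((z³)⁻¹)) · ((z⁻¹)⁻¹)) · z⁻²) · z⁴) / z⁴    [product of powers]
= ((((x⁻⁸ / z⁻³) · ((z⁻¹)⁻¹)) · z⁻²) · z⁴) / z⁴    [power of a power]
= ((((x⁻⁸ / z⁻³) · z) · z⁻²) · z⁴) / z⁴    [power of a power]
= x⁻⁸·z²    [quotient of powers; product of powers]

x⁻⁸·z²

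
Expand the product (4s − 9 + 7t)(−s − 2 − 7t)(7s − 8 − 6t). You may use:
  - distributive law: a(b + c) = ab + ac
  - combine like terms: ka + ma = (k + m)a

−28s³ + 39s² − 221s²t + 118s + 617st − 133st² − 144 − 500t + 98t² + 294t³

(4s − 9 + 7t)(−s − 2 − 7t)(7s − 8 − 6t)
= (−4s² − 8s − 28st + 9s + 18 + 63t − 7st − 14t − 49t²)(7s − 8 − 6t)    [distributive law]
= (−4s² + s − 35st + 18 + 49t − 49t²)(7s − 8 − 6t)    [combine like terms]
= −28s³ + 32s² + 24s²t + 7s² − 8s − 6st − 245s²t + 280st + 210st² + 126s − 144 − 108t + 343st − 392t − 294t² − 343st² + 392t² + 294t³    [distributive law]
= −28s³ + 39s² − 221s²t + 118s + 617st − 133st² − 144 − 500t + 98t² + 294t³    [combine like terms]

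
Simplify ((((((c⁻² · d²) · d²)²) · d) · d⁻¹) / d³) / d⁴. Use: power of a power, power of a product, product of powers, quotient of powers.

c⁻⁴·d

((((((c⁻² · d²) · d²)²) · d) · d⁻¹) / d³) / d⁴
= ((((((c⁻² · d²)²) · ((d²)²)) · d) · d⁻¹) / d³) / d⁴    [power of a product]
= (((((((c⁻²)²) · ((d²)²)) · ((d²)²)) · d) · d⁻¹) / d³) / d⁴    [power of a product]
= (((((c⁻⁴ · ((d²)²)) · ((d²)²)) · d) · d⁻¹) / d³) / d⁴    [power of a power]
= (((((c⁻⁴ · d⁴) · ((d²)²)) · d) · d⁻¹) / d³) / d⁴    [power of a power]
= (((((c⁻⁴ · d⁴) · d⁴) · d) · d⁻¹) / d³) / d⁴    [power of a power]
= c⁻⁴·d    [quotient of powers; product of powers]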